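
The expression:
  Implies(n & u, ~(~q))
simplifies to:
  q | ~n | ~u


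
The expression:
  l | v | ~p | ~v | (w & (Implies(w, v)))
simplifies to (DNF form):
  True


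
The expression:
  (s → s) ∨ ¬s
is always true.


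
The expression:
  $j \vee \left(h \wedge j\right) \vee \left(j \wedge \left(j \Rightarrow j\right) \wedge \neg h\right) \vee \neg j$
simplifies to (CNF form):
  $\text{True}$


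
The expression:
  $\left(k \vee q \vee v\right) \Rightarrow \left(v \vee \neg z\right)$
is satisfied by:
  {v: True, k: False, z: False, q: False}
  {q: True, v: True, k: False, z: False}
  {v: True, k: True, q: False, z: False}
  {q: True, v: True, k: True, z: False}
  {q: False, k: False, v: False, z: False}
  {q: True, k: False, v: False, z: False}
  {k: True, q: False, v: False, z: False}
  {q: True, k: True, v: False, z: False}
  {z: True, v: True, q: False, k: False}
  {z: True, q: True, v: True, k: False}
  {z: True, v: True, k: True, q: False}
  {z: True, q: True, v: True, k: True}
  {z: True, q: False, k: False, v: False}


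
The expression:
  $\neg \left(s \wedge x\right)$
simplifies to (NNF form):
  $\neg s \vee \neg x$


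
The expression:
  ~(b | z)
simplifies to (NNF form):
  ~b & ~z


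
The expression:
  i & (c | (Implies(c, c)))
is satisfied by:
  {i: True}


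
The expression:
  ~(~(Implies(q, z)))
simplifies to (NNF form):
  z | ~q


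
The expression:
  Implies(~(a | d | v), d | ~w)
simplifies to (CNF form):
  a | d | v | ~w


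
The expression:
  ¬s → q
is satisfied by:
  {q: True, s: True}
  {q: True, s: False}
  {s: True, q: False}


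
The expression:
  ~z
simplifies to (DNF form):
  ~z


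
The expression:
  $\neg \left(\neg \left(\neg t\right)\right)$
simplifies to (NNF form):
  $\neg t$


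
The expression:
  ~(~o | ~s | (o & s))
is never true.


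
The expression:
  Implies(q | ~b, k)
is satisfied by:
  {b: True, k: True, q: False}
  {k: True, q: False, b: False}
  {b: True, k: True, q: True}
  {k: True, q: True, b: False}
  {b: True, q: False, k: False}


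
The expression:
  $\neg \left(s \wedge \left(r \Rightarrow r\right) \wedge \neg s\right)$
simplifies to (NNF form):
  $\text{True}$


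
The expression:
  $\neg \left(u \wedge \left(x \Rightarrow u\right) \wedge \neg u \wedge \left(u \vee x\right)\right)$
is always true.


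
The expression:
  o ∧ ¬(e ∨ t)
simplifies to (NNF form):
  o ∧ ¬e ∧ ¬t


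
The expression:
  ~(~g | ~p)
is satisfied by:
  {p: True, g: True}


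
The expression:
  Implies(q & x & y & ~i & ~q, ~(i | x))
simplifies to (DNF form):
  True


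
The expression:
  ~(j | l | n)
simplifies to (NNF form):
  ~j & ~l & ~n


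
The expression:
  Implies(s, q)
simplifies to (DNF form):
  q | ~s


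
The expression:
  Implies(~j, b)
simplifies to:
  b | j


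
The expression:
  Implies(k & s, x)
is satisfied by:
  {x: True, s: False, k: False}
  {s: False, k: False, x: False}
  {x: True, k: True, s: False}
  {k: True, s: False, x: False}
  {x: True, s: True, k: False}
  {s: True, x: False, k: False}
  {x: True, k: True, s: True}


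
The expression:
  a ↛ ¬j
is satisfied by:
  {a: True, j: True}


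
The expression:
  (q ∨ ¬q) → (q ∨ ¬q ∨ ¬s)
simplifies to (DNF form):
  True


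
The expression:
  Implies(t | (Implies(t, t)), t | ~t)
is always true.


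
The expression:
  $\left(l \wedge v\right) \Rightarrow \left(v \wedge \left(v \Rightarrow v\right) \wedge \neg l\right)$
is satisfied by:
  {l: False, v: False}
  {v: True, l: False}
  {l: True, v: False}


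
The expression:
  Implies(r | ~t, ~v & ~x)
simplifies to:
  (t | ~v) & (t | ~x) & (~r | ~v) & (~r | ~x)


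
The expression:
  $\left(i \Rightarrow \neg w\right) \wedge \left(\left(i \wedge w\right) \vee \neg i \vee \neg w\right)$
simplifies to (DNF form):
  $\neg i \vee \neg w$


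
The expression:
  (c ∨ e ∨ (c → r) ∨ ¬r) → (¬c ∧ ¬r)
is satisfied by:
  {r: False, c: False}


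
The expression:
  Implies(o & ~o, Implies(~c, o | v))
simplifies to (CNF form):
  True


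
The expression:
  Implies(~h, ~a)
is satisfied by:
  {h: True, a: False}
  {a: False, h: False}
  {a: True, h: True}


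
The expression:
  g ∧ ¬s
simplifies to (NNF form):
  g ∧ ¬s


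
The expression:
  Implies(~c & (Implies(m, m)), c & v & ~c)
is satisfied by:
  {c: True}


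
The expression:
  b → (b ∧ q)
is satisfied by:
  {q: True, b: False}
  {b: False, q: False}
  {b: True, q: True}


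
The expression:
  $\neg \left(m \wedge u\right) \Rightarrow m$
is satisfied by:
  {m: True}


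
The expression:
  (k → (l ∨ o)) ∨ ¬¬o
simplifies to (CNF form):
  l ∨ o ∨ ¬k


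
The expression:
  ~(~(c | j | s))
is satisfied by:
  {c: True, s: True, j: True}
  {c: True, s: True, j: False}
  {c: True, j: True, s: False}
  {c: True, j: False, s: False}
  {s: True, j: True, c: False}
  {s: True, j: False, c: False}
  {j: True, s: False, c: False}


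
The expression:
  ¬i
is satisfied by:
  {i: False}


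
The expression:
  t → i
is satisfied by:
  {i: True, t: False}
  {t: False, i: False}
  {t: True, i: True}


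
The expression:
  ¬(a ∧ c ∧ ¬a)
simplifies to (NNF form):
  True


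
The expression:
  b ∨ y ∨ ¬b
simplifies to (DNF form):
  True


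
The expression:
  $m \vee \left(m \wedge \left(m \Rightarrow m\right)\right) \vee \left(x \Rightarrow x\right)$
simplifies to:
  $\text{True}$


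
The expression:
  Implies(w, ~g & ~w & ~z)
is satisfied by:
  {w: False}


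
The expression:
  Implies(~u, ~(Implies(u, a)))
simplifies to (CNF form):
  u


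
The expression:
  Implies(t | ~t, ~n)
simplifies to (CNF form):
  ~n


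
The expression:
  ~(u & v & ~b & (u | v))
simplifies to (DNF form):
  b | ~u | ~v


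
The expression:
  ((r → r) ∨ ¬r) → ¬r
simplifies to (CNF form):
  ¬r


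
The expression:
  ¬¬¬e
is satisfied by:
  {e: False}


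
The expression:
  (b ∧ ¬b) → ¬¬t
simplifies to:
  True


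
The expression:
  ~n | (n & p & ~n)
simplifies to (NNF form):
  ~n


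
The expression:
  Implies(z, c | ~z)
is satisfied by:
  {c: True, z: False}
  {z: False, c: False}
  {z: True, c: True}


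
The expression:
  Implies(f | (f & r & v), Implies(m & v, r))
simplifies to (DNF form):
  r | ~f | ~m | ~v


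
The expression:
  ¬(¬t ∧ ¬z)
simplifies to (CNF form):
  t ∨ z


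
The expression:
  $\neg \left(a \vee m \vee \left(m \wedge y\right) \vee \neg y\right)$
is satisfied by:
  {y: True, m: False, a: False}


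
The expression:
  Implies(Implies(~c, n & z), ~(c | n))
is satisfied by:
  {z: False, c: False, n: False}
  {n: True, z: False, c: False}
  {z: True, n: False, c: False}


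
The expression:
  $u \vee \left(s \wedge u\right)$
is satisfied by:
  {u: True}


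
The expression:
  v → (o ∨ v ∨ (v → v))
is always true.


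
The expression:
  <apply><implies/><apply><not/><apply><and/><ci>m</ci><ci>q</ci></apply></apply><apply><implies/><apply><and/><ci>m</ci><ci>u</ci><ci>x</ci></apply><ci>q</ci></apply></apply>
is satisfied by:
  {q: True, u: False, m: False, x: False}
  {q: False, u: False, m: False, x: False}
  {x: True, q: True, u: False, m: False}
  {x: True, q: False, u: False, m: False}
  {q: True, m: True, x: False, u: False}
  {m: True, x: False, u: False, q: False}
  {x: True, m: True, q: True, u: False}
  {x: True, m: True, q: False, u: False}
  {q: True, u: True, x: False, m: False}
  {u: True, x: False, m: False, q: False}
  {q: True, x: True, u: True, m: False}
  {x: True, u: True, q: False, m: False}
  {q: True, m: True, u: True, x: False}
  {m: True, u: True, x: False, q: False}
  {x: True, m: True, u: True, q: True}


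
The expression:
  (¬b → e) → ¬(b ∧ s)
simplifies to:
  ¬b ∨ ¬s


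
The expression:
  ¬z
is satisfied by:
  {z: False}


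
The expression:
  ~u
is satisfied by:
  {u: False}


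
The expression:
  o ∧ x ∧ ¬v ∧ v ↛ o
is never true.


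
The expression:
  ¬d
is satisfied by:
  {d: False}


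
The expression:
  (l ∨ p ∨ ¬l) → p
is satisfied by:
  {p: True}


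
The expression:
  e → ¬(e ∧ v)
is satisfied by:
  {v: False, e: False}
  {e: True, v: False}
  {v: True, e: False}


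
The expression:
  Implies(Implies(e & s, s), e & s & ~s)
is never true.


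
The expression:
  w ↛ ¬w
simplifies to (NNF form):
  w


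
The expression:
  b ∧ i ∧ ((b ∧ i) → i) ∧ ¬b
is never true.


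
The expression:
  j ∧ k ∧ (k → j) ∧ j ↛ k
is never true.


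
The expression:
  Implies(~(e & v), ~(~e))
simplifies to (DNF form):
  e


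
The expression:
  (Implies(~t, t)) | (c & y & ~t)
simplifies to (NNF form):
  t | (c & y)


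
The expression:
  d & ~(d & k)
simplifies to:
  d & ~k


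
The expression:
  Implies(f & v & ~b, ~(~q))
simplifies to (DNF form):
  b | q | ~f | ~v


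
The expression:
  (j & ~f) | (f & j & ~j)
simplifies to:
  j & ~f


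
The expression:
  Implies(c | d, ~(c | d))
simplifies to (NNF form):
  ~c & ~d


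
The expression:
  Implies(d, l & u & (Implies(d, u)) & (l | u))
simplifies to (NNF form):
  ~d | (l & u)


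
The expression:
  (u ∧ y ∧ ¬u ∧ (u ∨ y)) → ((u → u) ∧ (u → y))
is always true.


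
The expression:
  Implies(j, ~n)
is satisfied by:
  {n: False, j: False}
  {j: True, n: False}
  {n: True, j: False}


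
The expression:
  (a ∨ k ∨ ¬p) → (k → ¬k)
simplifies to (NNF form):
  ¬k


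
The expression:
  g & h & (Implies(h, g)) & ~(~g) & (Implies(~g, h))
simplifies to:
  g & h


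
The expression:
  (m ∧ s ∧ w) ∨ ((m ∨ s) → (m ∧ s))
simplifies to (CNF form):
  (m ∨ ¬m) ∧ (m ∨ ¬s) ∧ (s ∨ ¬m) ∧ (s ∨ ¬s)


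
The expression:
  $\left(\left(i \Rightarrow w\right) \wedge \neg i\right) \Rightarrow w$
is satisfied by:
  {i: True, w: True}
  {i: True, w: False}
  {w: True, i: False}


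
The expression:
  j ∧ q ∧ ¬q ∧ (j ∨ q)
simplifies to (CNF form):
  False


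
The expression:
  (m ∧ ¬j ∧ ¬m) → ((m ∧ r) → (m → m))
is always true.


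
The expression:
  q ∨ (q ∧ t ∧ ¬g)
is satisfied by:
  {q: True}


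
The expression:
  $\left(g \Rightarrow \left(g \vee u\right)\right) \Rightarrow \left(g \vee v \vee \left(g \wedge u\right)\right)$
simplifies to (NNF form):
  $g \vee v$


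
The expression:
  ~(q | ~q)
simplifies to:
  False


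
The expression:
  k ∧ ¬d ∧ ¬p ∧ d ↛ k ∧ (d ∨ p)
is never true.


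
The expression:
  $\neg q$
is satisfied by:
  {q: False}


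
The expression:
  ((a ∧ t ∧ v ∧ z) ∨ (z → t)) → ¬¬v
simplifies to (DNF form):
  v ∨ (z ∧ ¬t)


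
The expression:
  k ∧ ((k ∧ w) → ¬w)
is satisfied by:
  {k: True, w: False}


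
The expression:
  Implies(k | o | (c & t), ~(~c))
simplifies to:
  c | (~k & ~o)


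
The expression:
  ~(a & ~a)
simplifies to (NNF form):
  True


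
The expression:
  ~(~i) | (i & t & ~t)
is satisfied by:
  {i: True}


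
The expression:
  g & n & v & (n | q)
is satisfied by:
  {g: True, n: True, v: True}


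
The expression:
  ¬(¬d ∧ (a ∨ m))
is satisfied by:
  {d: True, a: False, m: False}
  {d: True, m: True, a: False}
  {d: True, a: True, m: False}
  {d: True, m: True, a: True}
  {m: False, a: False, d: False}


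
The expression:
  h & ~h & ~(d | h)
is never true.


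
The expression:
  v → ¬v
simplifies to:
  ¬v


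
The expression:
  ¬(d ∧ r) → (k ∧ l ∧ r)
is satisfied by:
  {d: True, k: True, r: True, l: True}
  {d: True, k: True, r: True, l: False}
  {d: True, r: True, l: True, k: False}
  {d: True, r: True, l: False, k: False}
  {k: True, r: True, l: True, d: False}


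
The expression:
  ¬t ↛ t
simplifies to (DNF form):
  True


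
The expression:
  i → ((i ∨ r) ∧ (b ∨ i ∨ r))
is always true.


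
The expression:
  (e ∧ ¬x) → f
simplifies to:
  f ∨ x ∨ ¬e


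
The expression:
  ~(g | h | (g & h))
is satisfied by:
  {g: False, h: False}


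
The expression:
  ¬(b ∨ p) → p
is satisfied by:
  {b: True, p: True}
  {b: True, p: False}
  {p: True, b: False}


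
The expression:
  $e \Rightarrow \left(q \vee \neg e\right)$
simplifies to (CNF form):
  $q \vee \neg e$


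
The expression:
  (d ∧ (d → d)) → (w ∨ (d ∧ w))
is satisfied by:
  {w: True, d: False}
  {d: False, w: False}
  {d: True, w: True}


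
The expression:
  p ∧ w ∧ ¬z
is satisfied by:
  {p: True, w: True, z: False}


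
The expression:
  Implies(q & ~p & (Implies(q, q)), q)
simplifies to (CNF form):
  True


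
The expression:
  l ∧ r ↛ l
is never true.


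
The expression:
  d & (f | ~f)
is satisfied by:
  {d: True}


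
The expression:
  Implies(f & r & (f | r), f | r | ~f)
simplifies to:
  True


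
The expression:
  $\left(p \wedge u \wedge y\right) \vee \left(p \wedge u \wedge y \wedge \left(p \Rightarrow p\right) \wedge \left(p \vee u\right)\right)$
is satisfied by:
  {p: True, u: True, y: True}


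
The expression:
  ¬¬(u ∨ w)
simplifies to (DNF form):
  u ∨ w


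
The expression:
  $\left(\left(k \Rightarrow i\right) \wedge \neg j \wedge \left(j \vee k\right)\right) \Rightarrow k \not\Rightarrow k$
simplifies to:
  $j \vee \neg i \vee \neg k$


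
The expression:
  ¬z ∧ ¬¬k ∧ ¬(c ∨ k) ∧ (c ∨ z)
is never true.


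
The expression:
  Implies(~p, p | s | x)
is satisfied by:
  {x: True, p: True, s: True}
  {x: True, p: True, s: False}
  {x: True, s: True, p: False}
  {x: True, s: False, p: False}
  {p: True, s: True, x: False}
  {p: True, s: False, x: False}
  {s: True, p: False, x: False}


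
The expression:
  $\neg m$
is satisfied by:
  {m: False}


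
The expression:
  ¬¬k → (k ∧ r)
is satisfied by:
  {r: True, k: False}
  {k: False, r: False}
  {k: True, r: True}


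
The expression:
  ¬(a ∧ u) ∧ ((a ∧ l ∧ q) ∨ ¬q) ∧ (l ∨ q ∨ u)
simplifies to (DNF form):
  (a ∧ l ∧ ¬a) ∨ (a ∧ l ∧ ¬u) ∨ (a ∧ u ∧ ¬a) ∨ (a ∧ u ∧ ¬u) ∨ (l ∧ ¬a ∧ ¬q) ∨ (l ∧ ¬q ∧ ¬u) ∨ (u ∧ ¬a ∧ ¬q) ∨ (u ∧ ¬q ∧ ¬u)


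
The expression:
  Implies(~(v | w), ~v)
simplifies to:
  True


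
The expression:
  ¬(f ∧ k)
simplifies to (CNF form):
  ¬f ∨ ¬k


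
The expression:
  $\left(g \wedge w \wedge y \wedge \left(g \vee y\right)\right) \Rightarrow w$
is always true.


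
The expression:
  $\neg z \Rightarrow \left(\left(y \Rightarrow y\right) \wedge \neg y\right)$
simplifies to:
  $z \vee \neg y$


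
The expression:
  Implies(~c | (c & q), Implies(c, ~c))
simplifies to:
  ~c | ~q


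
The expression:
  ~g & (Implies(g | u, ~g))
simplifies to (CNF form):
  ~g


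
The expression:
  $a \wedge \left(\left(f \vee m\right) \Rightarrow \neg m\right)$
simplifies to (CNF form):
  $a \wedge \neg m$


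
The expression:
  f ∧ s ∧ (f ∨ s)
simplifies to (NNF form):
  f ∧ s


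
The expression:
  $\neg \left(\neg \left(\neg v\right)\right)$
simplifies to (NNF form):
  $\neg v$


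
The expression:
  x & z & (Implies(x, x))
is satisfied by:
  {z: True, x: True}


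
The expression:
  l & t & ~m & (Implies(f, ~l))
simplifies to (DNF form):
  l & t & ~f & ~m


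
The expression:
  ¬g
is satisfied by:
  {g: False}


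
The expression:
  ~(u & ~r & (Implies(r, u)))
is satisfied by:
  {r: True, u: False}
  {u: False, r: False}
  {u: True, r: True}


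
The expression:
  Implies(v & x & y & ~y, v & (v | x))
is always true.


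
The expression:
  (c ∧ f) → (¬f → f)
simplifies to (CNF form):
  True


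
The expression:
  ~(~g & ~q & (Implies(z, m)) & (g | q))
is always true.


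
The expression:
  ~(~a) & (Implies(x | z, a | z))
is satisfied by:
  {a: True}


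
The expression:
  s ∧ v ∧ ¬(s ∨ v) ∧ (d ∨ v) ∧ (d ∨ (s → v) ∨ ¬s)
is never true.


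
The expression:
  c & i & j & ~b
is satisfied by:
  {i: True, j: True, c: True, b: False}


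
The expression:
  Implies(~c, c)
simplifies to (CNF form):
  c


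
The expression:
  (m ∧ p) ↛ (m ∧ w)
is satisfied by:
  {m: True, p: True, w: False}


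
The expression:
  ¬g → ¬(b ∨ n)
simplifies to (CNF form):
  (g ∨ ¬b) ∧ (g ∨ ¬n)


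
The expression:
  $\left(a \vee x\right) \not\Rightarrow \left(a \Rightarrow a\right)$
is never true.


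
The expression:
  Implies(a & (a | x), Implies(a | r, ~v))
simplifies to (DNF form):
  ~a | ~v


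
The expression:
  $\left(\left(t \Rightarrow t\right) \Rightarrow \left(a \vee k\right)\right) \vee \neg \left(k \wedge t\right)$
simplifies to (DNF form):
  $\text{True}$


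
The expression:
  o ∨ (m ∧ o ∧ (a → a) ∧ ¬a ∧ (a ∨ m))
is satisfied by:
  {o: True}


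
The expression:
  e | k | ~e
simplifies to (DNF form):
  True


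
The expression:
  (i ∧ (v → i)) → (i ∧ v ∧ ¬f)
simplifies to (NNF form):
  (v ∧ ¬f) ∨ ¬i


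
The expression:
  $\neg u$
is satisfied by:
  {u: False}


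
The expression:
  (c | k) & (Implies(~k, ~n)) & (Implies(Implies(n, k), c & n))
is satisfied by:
  {c: True, n: True, k: True}


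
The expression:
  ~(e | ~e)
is never true.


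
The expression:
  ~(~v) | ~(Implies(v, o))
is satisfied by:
  {v: True}


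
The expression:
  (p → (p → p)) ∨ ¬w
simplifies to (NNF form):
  True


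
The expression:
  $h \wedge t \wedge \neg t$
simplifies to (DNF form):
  $\text{False}$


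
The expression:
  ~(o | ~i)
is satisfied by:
  {i: True, o: False}


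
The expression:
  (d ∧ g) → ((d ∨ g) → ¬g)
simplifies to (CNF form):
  ¬d ∨ ¬g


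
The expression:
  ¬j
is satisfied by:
  {j: False}


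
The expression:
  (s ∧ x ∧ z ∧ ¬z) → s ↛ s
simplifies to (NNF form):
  True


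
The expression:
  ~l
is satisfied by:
  {l: False}


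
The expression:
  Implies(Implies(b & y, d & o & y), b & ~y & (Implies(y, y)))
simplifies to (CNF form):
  b & (~d | ~o | ~y)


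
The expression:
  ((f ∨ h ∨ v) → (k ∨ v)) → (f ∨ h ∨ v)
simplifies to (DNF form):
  f ∨ h ∨ v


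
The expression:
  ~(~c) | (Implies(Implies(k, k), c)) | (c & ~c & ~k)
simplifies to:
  c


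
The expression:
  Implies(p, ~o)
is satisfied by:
  {p: False, o: False}
  {o: True, p: False}
  {p: True, o: False}


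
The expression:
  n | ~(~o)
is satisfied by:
  {n: True, o: True}
  {n: True, o: False}
  {o: True, n: False}


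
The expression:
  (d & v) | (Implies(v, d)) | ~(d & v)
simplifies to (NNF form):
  True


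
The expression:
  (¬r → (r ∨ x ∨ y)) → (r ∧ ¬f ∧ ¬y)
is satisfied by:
  {f: False, x: False, y: False, r: False}
  {r: True, f: False, x: False, y: False}
  {r: True, x: True, f: False, y: False}
  {f: True, r: False, x: False, y: False}


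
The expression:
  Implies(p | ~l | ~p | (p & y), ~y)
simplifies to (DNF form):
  ~y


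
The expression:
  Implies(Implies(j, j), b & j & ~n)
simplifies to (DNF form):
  b & j & ~n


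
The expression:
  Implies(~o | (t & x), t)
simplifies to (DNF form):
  o | t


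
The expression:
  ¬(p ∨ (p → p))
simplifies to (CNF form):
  False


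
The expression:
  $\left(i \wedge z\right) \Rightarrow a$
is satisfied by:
  {a: True, z: False, i: False}
  {z: False, i: False, a: False}
  {a: True, i: True, z: False}
  {i: True, z: False, a: False}
  {a: True, z: True, i: False}
  {z: True, a: False, i: False}
  {a: True, i: True, z: True}


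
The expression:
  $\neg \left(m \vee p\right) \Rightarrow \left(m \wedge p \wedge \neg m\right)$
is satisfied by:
  {m: True, p: True}
  {m: True, p: False}
  {p: True, m: False}


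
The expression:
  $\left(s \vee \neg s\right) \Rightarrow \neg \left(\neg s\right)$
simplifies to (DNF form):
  $s$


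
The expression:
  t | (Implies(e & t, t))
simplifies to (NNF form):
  True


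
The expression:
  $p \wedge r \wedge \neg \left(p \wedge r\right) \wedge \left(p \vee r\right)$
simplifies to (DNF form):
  $\text{False}$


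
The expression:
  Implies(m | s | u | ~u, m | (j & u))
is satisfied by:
  {m: True, j: True, u: True}
  {m: True, j: True, u: False}
  {m: True, u: True, j: False}
  {m: True, u: False, j: False}
  {j: True, u: True, m: False}


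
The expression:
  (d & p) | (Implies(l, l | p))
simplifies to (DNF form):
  True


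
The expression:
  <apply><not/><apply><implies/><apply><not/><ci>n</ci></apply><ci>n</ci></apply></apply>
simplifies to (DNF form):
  <apply><not/><ci>n</ci></apply>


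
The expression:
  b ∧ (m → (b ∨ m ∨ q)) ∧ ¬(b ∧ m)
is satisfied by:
  {b: True, m: False}


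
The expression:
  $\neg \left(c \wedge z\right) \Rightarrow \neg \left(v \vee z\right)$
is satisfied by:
  {c: True, z: False, v: False}
  {z: False, v: False, c: False}
  {c: True, z: True, v: False}
  {c: True, v: True, z: True}


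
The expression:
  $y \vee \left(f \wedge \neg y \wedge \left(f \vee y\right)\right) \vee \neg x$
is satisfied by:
  {y: True, f: True, x: False}
  {y: True, f: False, x: False}
  {f: True, y: False, x: False}
  {y: False, f: False, x: False}
  {y: True, x: True, f: True}
  {y: True, x: True, f: False}
  {x: True, f: True, y: False}


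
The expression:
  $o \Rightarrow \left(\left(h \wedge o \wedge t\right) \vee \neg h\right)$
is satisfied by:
  {t: True, h: False, o: False}
  {h: False, o: False, t: False}
  {t: True, o: True, h: False}
  {o: True, h: False, t: False}
  {t: True, h: True, o: False}
  {h: True, t: False, o: False}
  {t: True, o: True, h: True}


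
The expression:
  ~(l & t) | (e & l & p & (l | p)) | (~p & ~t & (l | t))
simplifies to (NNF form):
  ~l | ~t | (e & p)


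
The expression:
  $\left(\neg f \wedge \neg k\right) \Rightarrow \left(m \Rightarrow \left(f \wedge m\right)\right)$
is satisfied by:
  {k: True, f: True, m: False}
  {k: True, f: False, m: False}
  {f: True, k: False, m: False}
  {k: False, f: False, m: False}
  {k: True, m: True, f: True}
  {k: True, m: True, f: False}
  {m: True, f: True, k: False}


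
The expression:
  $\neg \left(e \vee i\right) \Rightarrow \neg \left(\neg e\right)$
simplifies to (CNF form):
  $e \vee i$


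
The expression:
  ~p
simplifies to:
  ~p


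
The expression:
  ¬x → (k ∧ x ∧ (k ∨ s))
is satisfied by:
  {x: True}


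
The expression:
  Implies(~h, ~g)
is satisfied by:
  {h: True, g: False}
  {g: False, h: False}
  {g: True, h: True}


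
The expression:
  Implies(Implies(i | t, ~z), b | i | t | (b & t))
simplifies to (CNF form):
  b | i | t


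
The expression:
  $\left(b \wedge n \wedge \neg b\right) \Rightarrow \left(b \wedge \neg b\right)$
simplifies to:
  $\text{True}$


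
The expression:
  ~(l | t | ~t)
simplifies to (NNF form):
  False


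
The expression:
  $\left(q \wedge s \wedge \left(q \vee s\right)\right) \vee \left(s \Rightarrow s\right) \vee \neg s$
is always true.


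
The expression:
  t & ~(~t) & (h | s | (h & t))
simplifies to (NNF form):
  t & (h | s)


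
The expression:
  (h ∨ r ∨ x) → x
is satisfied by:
  {x: True, r: False, h: False}
  {x: True, h: True, r: False}
  {x: True, r: True, h: False}
  {x: True, h: True, r: True}
  {h: False, r: False, x: False}


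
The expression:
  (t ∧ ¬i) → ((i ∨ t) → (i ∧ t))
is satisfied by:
  {i: True, t: False}
  {t: False, i: False}
  {t: True, i: True}


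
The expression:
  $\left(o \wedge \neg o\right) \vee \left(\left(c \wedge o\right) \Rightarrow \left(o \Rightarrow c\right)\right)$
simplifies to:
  $\text{True}$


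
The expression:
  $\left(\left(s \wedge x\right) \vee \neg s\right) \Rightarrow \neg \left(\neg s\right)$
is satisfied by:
  {s: True}


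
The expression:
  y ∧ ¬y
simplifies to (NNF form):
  False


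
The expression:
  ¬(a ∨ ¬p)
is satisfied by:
  {p: True, a: False}


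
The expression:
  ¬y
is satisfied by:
  {y: False}


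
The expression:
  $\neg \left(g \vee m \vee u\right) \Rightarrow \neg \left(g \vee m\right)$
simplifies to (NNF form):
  $\text{True}$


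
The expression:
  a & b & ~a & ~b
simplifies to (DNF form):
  False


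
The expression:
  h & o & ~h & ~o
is never true.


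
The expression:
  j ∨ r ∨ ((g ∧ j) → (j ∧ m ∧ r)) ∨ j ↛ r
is always true.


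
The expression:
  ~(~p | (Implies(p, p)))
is never true.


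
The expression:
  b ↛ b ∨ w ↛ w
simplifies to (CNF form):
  False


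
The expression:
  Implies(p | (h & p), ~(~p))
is always true.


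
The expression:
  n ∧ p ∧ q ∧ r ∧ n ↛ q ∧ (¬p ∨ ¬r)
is never true.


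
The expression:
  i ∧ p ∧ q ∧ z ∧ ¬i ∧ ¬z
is never true.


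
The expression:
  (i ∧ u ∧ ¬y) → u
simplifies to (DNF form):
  True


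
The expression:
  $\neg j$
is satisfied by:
  {j: False}


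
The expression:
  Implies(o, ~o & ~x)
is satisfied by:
  {o: False}


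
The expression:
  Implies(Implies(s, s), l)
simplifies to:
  l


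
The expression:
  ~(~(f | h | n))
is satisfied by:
  {n: True, h: True, f: True}
  {n: True, h: True, f: False}
  {n: True, f: True, h: False}
  {n: True, f: False, h: False}
  {h: True, f: True, n: False}
  {h: True, f: False, n: False}
  {f: True, h: False, n: False}


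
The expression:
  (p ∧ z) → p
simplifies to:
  True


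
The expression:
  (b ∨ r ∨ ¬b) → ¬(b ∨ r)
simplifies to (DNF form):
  ¬b ∧ ¬r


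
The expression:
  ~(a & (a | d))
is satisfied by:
  {a: False}


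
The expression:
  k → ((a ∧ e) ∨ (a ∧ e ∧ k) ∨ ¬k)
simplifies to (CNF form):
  (a ∨ ¬k) ∧ (e ∨ ¬k)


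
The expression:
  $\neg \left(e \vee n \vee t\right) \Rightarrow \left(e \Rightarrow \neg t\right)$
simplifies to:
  $\text{True}$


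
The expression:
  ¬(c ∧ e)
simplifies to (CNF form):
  ¬c ∨ ¬e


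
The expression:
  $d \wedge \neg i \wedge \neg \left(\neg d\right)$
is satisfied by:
  {d: True, i: False}


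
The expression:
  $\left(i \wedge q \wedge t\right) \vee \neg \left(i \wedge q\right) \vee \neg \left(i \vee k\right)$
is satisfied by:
  {t: True, q: False, i: False}
  {q: False, i: False, t: False}
  {i: True, t: True, q: False}
  {i: True, q: False, t: False}
  {t: True, q: True, i: False}
  {q: True, t: False, i: False}
  {i: True, q: True, t: True}


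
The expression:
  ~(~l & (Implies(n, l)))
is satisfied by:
  {n: True, l: True}
  {n: True, l: False}
  {l: True, n: False}


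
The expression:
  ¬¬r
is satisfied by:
  {r: True}


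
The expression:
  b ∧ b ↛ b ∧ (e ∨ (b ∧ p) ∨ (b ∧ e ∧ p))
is never true.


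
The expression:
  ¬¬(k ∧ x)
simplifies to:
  k ∧ x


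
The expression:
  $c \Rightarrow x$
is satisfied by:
  {x: True, c: False}
  {c: False, x: False}
  {c: True, x: True}


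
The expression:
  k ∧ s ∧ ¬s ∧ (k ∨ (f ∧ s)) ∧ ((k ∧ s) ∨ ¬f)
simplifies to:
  False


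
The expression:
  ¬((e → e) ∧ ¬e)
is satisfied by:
  {e: True}


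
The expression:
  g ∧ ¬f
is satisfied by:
  {g: True, f: False}


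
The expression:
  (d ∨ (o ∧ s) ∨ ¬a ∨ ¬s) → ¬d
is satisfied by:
  {d: False}


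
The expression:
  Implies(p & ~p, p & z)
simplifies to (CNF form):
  True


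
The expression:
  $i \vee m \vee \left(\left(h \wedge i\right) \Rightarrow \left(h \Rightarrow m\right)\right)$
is always true.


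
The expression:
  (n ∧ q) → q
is always true.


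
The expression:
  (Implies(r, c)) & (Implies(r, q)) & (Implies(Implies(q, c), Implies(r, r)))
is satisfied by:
  {c: True, q: True, r: False}
  {c: True, q: False, r: False}
  {q: True, c: False, r: False}
  {c: False, q: False, r: False}
  {r: True, c: True, q: True}


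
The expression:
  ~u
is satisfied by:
  {u: False}


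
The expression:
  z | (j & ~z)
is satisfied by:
  {z: True, j: True}
  {z: True, j: False}
  {j: True, z: False}


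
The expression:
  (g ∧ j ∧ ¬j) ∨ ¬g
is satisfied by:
  {g: False}


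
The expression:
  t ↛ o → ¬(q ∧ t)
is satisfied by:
  {o: True, t: False, q: False}
  {t: False, q: False, o: False}
  {q: True, o: True, t: False}
  {q: True, t: False, o: False}
  {o: True, t: True, q: False}
  {t: True, o: False, q: False}
  {q: True, t: True, o: True}


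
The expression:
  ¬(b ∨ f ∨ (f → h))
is never true.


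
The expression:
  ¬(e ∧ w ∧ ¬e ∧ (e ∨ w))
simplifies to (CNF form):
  True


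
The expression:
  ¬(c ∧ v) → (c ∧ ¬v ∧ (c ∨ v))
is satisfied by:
  {c: True}


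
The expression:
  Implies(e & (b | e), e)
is always true.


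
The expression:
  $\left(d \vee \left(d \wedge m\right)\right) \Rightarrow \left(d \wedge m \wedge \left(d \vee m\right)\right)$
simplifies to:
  $m \vee \neg d$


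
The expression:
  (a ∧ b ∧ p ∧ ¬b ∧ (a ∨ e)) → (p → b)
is always true.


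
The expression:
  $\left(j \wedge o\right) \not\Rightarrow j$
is never true.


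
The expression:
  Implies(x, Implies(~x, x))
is always true.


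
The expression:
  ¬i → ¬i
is always true.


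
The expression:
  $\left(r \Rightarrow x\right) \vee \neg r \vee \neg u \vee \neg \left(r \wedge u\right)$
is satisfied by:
  {x: True, u: False, r: False}
  {u: False, r: False, x: False}
  {r: True, x: True, u: False}
  {r: True, u: False, x: False}
  {x: True, u: True, r: False}
  {u: True, x: False, r: False}
  {r: True, u: True, x: True}


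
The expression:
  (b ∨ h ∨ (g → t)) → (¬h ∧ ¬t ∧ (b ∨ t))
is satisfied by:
  {b: True, g: True, t: False, h: False}
  {b: True, g: False, t: False, h: False}
  {g: True, h: False, b: False, t: False}


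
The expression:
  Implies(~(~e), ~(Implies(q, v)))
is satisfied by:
  {q: True, e: False, v: False}
  {q: False, e: False, v: False}
  {v: True, q: True, e: False}
  {v: True, q: False, e: False}
  {e: True, q: True, v: False}


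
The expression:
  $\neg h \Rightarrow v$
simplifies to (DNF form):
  $h \vee v$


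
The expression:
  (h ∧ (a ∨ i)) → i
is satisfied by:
  {i: True, h: False, a: False}
  {h: False, a: False, i: False}
  {i: True, a: True, h: False}
  {a: True, h: False, i: False}
  {i: True, h: True, a: False}
  {h: True, i: False, a: False}
  {i: True, a: True, h: True}


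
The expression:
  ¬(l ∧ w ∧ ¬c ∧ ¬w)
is always true.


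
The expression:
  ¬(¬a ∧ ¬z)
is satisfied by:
  {a: True, z: True}
  {a: True, z: False}
  {z: True, a: False}


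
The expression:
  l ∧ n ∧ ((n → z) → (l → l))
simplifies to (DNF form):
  l ∧ n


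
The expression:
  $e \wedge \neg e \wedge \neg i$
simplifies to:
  $\text{False}$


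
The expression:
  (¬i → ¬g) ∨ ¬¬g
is always true.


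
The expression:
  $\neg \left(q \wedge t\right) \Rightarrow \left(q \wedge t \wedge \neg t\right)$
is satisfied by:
  {t: True, q: True}


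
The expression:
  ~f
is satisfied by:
  {f: False}


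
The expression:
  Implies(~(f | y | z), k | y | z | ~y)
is always true.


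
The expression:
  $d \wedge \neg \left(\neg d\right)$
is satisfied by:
  {d: True}


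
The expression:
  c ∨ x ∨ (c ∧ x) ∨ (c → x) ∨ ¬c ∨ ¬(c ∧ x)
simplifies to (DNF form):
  True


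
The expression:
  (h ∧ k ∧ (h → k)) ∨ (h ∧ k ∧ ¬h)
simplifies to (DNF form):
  h ∧ k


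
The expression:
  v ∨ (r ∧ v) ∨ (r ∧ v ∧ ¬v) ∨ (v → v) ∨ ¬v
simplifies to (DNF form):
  True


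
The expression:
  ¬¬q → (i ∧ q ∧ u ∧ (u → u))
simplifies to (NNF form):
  (i ∧ u) ∨ ¬q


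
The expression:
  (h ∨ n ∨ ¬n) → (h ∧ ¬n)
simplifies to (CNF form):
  h ∧ ¬n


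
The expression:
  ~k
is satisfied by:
  {k: False}


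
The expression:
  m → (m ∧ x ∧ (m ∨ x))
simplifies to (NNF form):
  x ∨ ¬m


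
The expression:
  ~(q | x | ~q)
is never true.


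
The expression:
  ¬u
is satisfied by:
  {u: False}


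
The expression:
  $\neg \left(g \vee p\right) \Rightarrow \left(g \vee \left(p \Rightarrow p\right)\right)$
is always true.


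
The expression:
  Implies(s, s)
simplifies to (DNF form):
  True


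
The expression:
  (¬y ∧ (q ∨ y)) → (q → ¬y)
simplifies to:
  True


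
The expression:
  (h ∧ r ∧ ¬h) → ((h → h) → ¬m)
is always true.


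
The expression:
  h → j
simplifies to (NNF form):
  j ∨ ¬h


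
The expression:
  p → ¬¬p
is always true.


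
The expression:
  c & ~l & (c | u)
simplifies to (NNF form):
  c & ~l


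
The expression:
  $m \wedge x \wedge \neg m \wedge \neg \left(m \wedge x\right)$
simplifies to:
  $\text{False}$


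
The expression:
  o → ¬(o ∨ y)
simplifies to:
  ¬o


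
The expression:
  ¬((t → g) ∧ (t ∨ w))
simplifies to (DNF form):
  (t ∧ ¬g) ∨ (¬t ∧ ¬w)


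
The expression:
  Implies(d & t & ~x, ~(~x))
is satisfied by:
  {x: True, t: False, d: False}
  {t: False, d: False, x: False}
  {x: True, d: True, t: False}
  {d: True, t: False, x: False}
  {x: True, t: True, d: False}
  {t: True, x: False, d: False}
  {x: True, d: True, t: True}


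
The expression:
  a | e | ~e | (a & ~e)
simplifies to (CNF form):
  True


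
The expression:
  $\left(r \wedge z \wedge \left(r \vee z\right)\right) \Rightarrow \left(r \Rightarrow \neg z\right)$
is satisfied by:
  {z: False, r: False}
  {r: True, z: False}
  {z: True, r: False}


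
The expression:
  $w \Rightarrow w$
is always true.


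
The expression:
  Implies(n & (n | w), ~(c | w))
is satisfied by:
  {c: False, n: False, w: False}
  {w: True, c: False, n: False}
  {c: True, w: False, n: False}
  {w: True, c: True, n: False}
  {n: True, w: False, c: False}


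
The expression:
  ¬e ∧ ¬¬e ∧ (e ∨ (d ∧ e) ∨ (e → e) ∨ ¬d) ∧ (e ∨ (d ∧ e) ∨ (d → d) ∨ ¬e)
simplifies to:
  False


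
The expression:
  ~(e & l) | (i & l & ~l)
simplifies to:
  ~e | ~l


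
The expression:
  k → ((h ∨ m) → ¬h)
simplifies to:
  ¬h ∨ ¬k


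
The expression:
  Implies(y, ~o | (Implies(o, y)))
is always true.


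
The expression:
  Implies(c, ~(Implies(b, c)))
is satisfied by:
  {c: False}


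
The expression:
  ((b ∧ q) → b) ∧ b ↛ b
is never true.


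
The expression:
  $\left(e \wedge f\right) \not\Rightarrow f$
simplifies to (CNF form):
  $\text{False}$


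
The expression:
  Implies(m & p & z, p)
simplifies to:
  True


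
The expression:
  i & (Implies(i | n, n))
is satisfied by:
  {i: True, n: True}


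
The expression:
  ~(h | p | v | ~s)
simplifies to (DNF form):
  s & ~h & ~p & ~v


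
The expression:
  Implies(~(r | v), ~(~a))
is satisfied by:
  {r: True, a: True, v: True}
  {r: True, a: True, v: False}
  {r: True, v: True, a: False}
  {r: True, v: False, a: False}
  {a: True, v: True, r: False}
  {a: True, v: False, r: False}
  {v: True, a: False, r: False}


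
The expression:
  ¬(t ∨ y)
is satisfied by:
  {y: False, t: False}


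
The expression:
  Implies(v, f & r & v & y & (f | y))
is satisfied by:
  {r: True, y: True, f: True, v: False}
  {r: True, y: True, f: False, v: False}
  {r: True, f: True, y: False, v: False}
  {r: True, f: False, y: False, v: False}
  {y: True, f: True, r: False, v: False}
  {y: True, r: False, f: False, v: False}
  {y: False, f: True, r: False, v: False}
  {y: False, r: False, f: False, v: False}
  {r: True, v: True, y: True, f: True}


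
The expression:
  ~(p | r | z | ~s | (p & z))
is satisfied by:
  {s: True, p: False, z: False, r: False}


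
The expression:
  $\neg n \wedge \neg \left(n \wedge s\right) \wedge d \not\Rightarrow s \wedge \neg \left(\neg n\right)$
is never true.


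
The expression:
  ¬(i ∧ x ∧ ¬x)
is always true.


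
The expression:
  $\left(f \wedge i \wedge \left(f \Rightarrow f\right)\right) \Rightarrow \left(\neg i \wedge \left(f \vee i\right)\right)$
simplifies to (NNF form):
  $\neg f \vee \neg i$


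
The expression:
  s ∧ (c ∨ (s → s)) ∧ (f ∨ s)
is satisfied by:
  {s: True}


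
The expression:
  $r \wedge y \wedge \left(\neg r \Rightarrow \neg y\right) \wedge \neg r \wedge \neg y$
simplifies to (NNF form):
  $\text{False}$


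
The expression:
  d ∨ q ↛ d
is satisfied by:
  {d: True, q: True}
  {d: True, q: False}
  {q: True, d: False}


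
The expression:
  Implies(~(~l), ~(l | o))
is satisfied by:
  {l: False}


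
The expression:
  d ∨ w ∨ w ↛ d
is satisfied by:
  {d: True, w: True}
  {d: True, w: False}
  {w: True, d: False}


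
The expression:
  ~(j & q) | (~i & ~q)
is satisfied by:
  {q: False, j: False}
  {j: True, q: False}
  {q: True, j: False}


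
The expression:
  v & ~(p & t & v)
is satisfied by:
  {v: True, p: False, t: False}
  {t: True, v: True, p: False}
  {p: True, v: True, t: False}


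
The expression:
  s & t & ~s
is never true.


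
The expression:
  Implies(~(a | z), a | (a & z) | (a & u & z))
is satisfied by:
  {a: True, z: True}
  {a: True, z: False}
  {z: True, a: False}


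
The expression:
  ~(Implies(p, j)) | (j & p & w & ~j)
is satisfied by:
  {p: True, j: False}


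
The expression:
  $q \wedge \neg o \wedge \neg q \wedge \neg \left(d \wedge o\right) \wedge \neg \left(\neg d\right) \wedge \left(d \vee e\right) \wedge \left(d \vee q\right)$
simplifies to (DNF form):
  $\text{False}$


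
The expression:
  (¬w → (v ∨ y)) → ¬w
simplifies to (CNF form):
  ¬w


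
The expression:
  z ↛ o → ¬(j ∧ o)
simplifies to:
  True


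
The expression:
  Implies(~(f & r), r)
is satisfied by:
  {r: True}


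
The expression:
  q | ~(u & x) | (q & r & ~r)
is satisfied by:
  {q: True, u: False, x: False}
  {u: False, x: False, q: False}
  {x: True, q: True, u: False}
  {x: True, u: False, q: False}
  {q: True, u: True, x: False}
  {u: True, q: False, x: False}
  {x: True, u: True, q: True}


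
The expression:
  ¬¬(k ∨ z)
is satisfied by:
  {k: True, z: True}
  {k: True, z: False}
  {z: True, k: False}
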